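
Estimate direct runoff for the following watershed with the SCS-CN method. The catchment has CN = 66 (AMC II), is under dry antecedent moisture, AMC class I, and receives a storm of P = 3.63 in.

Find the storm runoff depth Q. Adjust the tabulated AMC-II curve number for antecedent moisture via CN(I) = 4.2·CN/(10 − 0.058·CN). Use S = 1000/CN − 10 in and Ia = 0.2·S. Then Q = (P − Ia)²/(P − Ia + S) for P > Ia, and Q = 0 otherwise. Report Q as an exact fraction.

Q = 6651870481/64557038700 in ≈ 0.103 in

Adjust CN=66 to AMC I: 4.2·66/(10 − 0.058·66) → (1386/5) ÷ (1543/250) = 69300/1543 ≈ 44.913
S = 1000/(69300/1543) − 10 = 8500/693 in ≈ 12.266 in
Ia = 0.2S: 0.2·12.266 = 2.453 in (exactly 1700/693)
Excess rainfall: 3.630 − 2.453 = 1.177 in; P > Ia so Q > 0
Runoff Q = (P−Ia)²/(P−Ia+S) = (1.177)²/(1.177+12.266) = 6651870481/64557038700 ≈ 0.103 in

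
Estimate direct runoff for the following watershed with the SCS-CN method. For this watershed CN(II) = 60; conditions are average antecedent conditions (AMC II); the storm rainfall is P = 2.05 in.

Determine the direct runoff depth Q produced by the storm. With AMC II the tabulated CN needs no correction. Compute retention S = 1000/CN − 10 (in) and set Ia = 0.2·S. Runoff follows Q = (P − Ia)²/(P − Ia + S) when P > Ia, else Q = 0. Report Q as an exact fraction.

AMC II — tabulated CN = 60 applies directly.
S = 1000/60 − 10 = 20/3 in ≈ 6.667 in
Ia = 0.2S: 0.2·6.667 = 1.333 in (exactly 4/3)
Excess rainfall: 2.050 − 1.333 = 0.717 in; P > Ia so Q > 0
Runoff Q = (P−Ia)²/(P−Ia+S) = (0.717)²/(0.717+6.667) = 1849/26580 ≈ 0.070 in

Q = 1849/26580 in ≈ 0.070 in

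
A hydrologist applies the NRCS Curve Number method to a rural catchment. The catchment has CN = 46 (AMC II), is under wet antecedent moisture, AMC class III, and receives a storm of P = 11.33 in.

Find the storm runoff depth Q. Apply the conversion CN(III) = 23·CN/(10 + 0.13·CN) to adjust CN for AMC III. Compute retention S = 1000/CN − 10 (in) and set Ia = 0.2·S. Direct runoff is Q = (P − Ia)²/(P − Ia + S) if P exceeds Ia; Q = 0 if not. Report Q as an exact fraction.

Q = 297414257449/43132385300 in ≈ 6.895 in

Adjust CN=46 to AMC III: 23·46/(10 + 0.13·46) → 1058 ÷ (799/50) = 52900/799 ≈ 66.208
Retention S: 1000/CN − 10 with CN=66.208 → S = 2700/529 ≈ 5.104 in
Ia = 0.2·(2700/529) = 540/529 in ≈ 1.021 in
Excess rainfall: 11.330 − 1.021 = 10.309 in; P > Ia so Q > 0
Q = (545357/52900)²/((545357/52900) + 2700/529) = (297414257449/2798410000)/(815357/52900) = 297414257449/43132385300 in ≈ 6.895 in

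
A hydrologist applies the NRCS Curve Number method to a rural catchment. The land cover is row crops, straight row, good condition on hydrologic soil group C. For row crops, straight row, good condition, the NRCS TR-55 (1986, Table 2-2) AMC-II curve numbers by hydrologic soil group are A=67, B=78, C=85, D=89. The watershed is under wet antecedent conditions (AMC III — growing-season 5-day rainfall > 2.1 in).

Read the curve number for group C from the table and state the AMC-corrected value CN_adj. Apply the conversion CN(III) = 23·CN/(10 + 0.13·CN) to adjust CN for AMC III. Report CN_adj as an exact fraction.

NRCS table: row crops, straight row, good condition, soil group C → CN(II) = 85
Adjust CN=85 to AMC III: 23·85/(10 + 0.13·85) → 1955 ÷ (421/20) = 39100/421 ≈ 92.874

CN_adj = 39100/421 ≈ 92.874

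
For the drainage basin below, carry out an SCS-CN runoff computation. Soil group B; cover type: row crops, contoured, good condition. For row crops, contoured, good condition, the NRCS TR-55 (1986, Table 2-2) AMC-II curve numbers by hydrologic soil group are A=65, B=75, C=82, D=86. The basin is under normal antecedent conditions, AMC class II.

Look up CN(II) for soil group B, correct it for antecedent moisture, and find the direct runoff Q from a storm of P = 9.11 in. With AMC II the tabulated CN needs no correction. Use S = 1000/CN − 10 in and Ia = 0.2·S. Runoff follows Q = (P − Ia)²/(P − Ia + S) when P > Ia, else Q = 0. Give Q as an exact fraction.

Q = 6416089/1059900 in ≈ 6.053 in

NRCS table: row crops, contoured, good condition, soil group B → CN(II) = 75
Average conditions: CN = 75 (no AMC adjustment).
Retention S: 1000/CN − 10 with CN=75.000 → S = 10/3 ≈ 3.333 in
Ia = 0.2S: 0.2·3.333 = 0.667 in (exactly 2/3)
Since P=9.110 > Ia=0.667: effective rainfall P−Ia = 2533/300 in
Q: (2533/300)² ÷ (3533/300) = 6416089/1059900 in (≈ 6.053 in)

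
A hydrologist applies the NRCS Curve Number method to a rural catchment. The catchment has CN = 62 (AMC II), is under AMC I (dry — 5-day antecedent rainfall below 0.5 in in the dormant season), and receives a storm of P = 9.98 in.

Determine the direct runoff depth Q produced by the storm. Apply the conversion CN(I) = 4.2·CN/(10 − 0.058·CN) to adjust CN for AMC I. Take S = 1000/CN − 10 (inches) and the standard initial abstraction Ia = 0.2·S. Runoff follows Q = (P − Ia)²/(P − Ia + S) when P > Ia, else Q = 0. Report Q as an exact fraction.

Q = 52830562801/22942834950 in ≈ 2.303 in

Dry (AMC I): CN(I) = 4.2·62/(10 − 0.058·62) = (1302/5)/(1601/250) = 65100/1601 ≈ 40.662
Max retention: S = 1000/(65100/1601) − 10 = 9500/651 in (≈ 14.593 in)
Initial abstraction Ia = S/5 = (9500/651)/5 = 1900/651 ≈ 2.919 in
P − Ia = 9.980 − 2.919 = 229849/32550 ≈ 7.061 in (> 0, runoff occurs)
Runoff Q = (P−Ia)²/(P−Ia+S) = (7.061)²/(7.061+14.593) = 52830562801/22942834950 ≈ 2.303 in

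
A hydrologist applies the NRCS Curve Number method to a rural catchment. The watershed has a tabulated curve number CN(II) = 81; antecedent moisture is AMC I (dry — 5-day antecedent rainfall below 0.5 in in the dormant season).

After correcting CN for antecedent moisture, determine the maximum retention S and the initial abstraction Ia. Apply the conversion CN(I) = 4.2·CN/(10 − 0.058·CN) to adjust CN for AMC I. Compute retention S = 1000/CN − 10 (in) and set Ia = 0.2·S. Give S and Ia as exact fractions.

S = 9500/1701 in ≈ 5.585 in; Ia = 1900/1701 in ≈ 1.117 in

Adjust CN=81 to AMC I: 4.2·81/(10 − 0.058·81) → (1701/5) ÷ (2651/500) = 170100/2651 ≈ 64.164
S = 1000/(170100/2651) − 10 = 9500/1701 in ≈ 5.585 in
Ia = 0.2S: 0.2·5.585 = 1.117 in (exactly 1900/1701)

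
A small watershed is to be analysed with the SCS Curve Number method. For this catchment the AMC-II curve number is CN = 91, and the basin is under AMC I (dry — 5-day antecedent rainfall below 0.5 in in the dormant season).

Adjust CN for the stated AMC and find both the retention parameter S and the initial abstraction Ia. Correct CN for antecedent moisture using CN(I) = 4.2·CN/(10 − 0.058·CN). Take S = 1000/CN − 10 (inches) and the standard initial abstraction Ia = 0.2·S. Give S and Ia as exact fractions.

S = 1500/637 in ≈ 2.355 in; Ia = 300/637 in ≈ 0.471 in

Adjust CN=91 to AMC I: 4.2·91/(10 − 0.058·91) → (1911/5) ÷ (2361/500) = 63700/787 ≈ 80.940
Max retention: S = 1000/(63700/787) − 10 = 1500/637 in (≈ 2.355 in)
Ia = 0.2S: 0.2·2.355 = 0.471 in (exactly 300/637)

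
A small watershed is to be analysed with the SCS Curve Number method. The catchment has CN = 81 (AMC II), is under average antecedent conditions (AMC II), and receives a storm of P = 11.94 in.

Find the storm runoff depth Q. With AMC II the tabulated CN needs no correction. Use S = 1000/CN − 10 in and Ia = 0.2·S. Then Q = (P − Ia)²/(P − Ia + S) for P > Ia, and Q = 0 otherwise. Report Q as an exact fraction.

Average conditions: CN = 81 (no AMC adjustment).
S = 1000/81 − 10 = 190/81 in ≈ 2.346 in
Initial abstraction Ia = S/5 = (190/81)/5 = 38/81 ≈ 0.469 in
Excess rainfall: 11.940 − 0.469 = 11.471 in; P > Ia so Q > 0
Q: (46457/4050)² ÷ (55957/4050) = 2158252849/226625850 in (≈ 9.523 in)

Q = 2158252849/226625850 in ≈ 9.523 in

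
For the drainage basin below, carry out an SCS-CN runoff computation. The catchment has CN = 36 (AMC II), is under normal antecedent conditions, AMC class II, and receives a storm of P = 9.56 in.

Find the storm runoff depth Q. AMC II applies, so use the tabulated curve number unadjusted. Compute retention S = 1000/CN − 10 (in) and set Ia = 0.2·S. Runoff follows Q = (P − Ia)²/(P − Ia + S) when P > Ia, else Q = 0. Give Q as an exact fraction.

AMC II — tabulated CN = 36 applies directly.
Max retention: S = 1000/36 − 10 = 160/9 in (≈ 17.778 in)
Ia = 0.2S: 0.2·17.778 = 3.556 in (exactly 32/9)
P − Ia = 9.560 − 3.556 = 1351/225 ≈ 6.004 in (> 0, runoff occurs)
Q: (1351/225)² ÷ (5351/225) = 1825201/1203975 in (≈ 1.516 in)

Q = 1825201/1203975 in ≈ 1.516 in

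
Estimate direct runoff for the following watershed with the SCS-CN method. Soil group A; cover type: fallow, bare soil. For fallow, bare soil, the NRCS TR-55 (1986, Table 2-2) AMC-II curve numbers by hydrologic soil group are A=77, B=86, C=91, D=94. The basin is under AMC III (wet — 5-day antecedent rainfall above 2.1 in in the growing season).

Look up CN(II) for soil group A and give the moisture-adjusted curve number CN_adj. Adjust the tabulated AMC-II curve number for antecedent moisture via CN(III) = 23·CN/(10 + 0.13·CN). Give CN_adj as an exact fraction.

CN_adj = 7700/87 ≈ 88.506

NRCS table: fallow, bare soil, soil group A → CN(II) = 77
CN(III) from CN(II)=77: (23·77)/(10 + 0.13·77) = 7700/87 ≈ 88.506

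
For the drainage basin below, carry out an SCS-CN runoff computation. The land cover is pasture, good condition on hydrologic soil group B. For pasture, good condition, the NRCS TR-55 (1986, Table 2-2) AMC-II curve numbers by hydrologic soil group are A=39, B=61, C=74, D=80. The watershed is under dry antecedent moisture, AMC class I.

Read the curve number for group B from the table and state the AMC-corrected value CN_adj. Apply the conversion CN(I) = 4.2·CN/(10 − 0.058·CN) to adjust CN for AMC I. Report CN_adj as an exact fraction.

NRCS table: pasture, good condition, soil group B → CN(II) = 61
CN(I) from CN(II)=61: (4.2·61)/(10 − 0.058·61) = 42700/1077 ≈ 39.647

CN_adj = 42700/1077 ≈ 39.647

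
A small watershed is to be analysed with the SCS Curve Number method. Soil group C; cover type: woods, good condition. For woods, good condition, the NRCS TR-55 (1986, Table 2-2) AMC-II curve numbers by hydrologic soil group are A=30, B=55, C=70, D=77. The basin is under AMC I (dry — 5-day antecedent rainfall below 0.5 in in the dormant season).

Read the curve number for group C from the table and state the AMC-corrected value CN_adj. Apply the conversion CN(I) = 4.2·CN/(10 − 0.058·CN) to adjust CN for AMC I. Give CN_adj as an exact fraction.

NRCS table: woods, good condition, soil group C → CN(II) = 70
Adjust CN=70 to AMC I: 4.2·70/(10 − 0.058·70) → 294 ÷ (297/50) = 4900/99 ≈ 49.495

CN_adj = 4900/99 ≈ 49.495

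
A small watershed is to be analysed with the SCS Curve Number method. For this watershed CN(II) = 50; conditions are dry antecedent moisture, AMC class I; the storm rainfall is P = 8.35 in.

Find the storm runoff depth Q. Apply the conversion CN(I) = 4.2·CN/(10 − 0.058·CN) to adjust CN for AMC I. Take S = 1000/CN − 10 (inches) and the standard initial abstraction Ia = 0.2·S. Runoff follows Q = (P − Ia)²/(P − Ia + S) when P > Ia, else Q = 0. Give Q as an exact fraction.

Dry (AMC I): CN(I) = 4.2·50/(10 − 0.058·50) = 210/(71/10) = 2100/71 ≈ 29.577
Retention S: 1000/CN − 10 with CN=29.577 → S = 500/21 ≈ 23.810 in
Initial abstraction Ia = S/5 = (500/21)/5 = 100/21 ≈ 4.762 in
Excess rainfall: 8.350 − 4.762 = 3.588 in; P > Ia so Q > 0
Q: (1507/420)² ÷ (11507/420) = 2271049/4832940 in (≈ 0.470 in)

Q = 2271049/4832940 in ≈ 0.470 in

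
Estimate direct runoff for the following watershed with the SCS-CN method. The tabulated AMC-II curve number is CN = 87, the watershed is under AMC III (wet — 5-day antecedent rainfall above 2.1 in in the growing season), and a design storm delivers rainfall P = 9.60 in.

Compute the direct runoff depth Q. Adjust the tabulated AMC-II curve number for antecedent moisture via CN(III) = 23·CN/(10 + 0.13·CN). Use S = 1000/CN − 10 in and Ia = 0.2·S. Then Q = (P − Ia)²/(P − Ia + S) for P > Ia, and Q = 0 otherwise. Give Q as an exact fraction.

Q = 561073969/63311640 in ≈ 8.862 in

CN(III) from CN(II)=87: (23·87)/(10 + 0.13·87) = 200100/2131 ≈ 93.900
Retention S: 1000/CN − 10 with CN=93.900 → S = 1300/2001 ≈ 0.650 in
Initial abstraction Ia = S/5 = (1300/2001)/5 = 260/2001 ≈ 0.130 in
P − Ia = 9.600 − 0.130 = 94748/10005 ≈ 9.470 in (> 0, runoff occurs)
Q: (94748/10005)² ÷ (101248/10005) = 561073969/63311640 in (≈ 8.862 in)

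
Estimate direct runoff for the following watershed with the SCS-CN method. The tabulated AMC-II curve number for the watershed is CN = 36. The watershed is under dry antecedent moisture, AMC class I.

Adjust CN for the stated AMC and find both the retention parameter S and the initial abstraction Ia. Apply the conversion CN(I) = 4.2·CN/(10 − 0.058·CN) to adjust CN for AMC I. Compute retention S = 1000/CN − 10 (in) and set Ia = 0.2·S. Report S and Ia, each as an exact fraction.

S = 8000/189 in ≈ 42.328 in; Ia = 1600/189 in ≈ 8.466 in

CN(I) from CN(II)=36: (4.2·36)/(10 − 0.058·36) = 18900/989 ≈ 19.110
Max retention: S = 1000/(18900/989) − 10 = 8000/189 in (≈ 42.328 in)
Ia = 0.2S: 0.2·42.328 = 8.466 in (exactly 1600/189)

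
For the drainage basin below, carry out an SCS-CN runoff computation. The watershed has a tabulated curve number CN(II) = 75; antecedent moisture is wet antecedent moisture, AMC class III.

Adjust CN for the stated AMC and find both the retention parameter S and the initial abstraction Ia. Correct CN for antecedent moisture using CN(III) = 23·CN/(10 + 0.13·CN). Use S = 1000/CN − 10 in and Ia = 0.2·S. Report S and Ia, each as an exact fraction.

Wet (AMC III): CN(III) = 23·75/(10 + 0.13·75) = 1725/(79/4) = 6900/79 ≈ 87.342
Max retention: S = 1000/(6900/79) − 10 = 100/69 in (≈ 1.449 in)
Ia = 0.2·(100/69) = 20/69 in ≈ 0.290 in

S = 100/69 in ≈ 1.449 in; Ia = 20/69 in ≈ 0.290 in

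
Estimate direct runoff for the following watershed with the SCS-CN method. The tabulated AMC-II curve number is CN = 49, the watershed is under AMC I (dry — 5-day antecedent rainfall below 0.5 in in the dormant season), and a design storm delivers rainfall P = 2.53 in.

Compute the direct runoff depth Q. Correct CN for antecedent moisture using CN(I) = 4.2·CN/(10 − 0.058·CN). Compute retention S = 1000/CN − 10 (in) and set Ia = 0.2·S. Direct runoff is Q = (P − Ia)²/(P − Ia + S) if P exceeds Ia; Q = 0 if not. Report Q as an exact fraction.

Adjust CN=49 to AMC I: 4.2·49/(10 − 0.058·49) → (1029/5) ÷ (3579/500) = 34300/1193 ≈ 28.751
Retention S: 1000/CN − 10 with CN=28.751 → S = 8500/343 ≈ 24.781 in
Ia = 0.2S: 0.2·24.781 = 4.956 in (exactly 1700/343)
P = 2.530 ≤ Ia = 4.956 in: entire storm abstracted, Q = 0.

Q = 0 in ≈ 0.000 in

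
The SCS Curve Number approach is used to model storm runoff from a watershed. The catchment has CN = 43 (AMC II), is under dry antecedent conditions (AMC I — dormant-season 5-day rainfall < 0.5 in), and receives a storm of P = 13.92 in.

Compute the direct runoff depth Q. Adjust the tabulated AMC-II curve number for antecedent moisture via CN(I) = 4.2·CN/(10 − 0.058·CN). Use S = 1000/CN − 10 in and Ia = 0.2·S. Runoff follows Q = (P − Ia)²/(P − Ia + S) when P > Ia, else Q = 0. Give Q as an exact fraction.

CN(I) from CN(II)=43: (4.2·43)/(10 − 0.058·43) = 30100/1251 ≈ 24.061
S = 1000/(30100/1251) − 10 = 9500/301 in ≈ 31.561 in
Initial abstraction Ia = S/5 = (9500/301)/5 = 1900/301 ≈ 6.312 in
Excess rainfall: 13.920 − 6.312 = 7.608 in; P > Ia so Q > 0
Q: (57248/7525)² ÷ (294748/7525) = 819333376/554494675 in (≈ 1.478 in)

Q = 819333376/554494675 in ≈ 1.478 in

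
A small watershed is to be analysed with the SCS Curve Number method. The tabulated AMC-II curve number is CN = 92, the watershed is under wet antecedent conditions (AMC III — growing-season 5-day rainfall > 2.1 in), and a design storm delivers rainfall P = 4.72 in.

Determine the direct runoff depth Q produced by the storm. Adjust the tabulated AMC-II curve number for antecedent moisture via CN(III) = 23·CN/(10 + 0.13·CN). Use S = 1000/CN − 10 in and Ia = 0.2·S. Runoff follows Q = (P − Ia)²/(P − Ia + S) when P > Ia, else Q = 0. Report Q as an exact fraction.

Q = 1886331042/439215475 in ≈ 4.295 in

Adjust CN=92 to AMC III: 23·92/(10 + 0.13·92) → 2116 ÷ (549/25) = 52900/549 ≈ 96.357
Retention S: 1000/CN − 10 with CN=96.357 → S = 200/529 ≈ 0.378 in
Initial abstraction Ia = S/5 = (200/529)/5 = 40/529 ≈ 0.076 in
Since P=4.720 > Ia=0.076: effective rainfall P−Ia = 61422/13225 in
Runoff Q = (P−Ia)²/(P−Ia+S) = (4.644)²/(4.644+0.378) = 1886331042/439215475 ≈ 4.295 in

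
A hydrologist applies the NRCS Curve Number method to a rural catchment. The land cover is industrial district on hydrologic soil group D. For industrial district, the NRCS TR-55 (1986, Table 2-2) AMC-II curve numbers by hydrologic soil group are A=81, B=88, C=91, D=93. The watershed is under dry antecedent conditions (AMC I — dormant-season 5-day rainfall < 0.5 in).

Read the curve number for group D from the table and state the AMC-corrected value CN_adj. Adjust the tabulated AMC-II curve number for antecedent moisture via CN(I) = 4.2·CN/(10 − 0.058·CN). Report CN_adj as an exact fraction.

CN_adj = 27900/329 ≈ 84.802

NRCS table: industrial district, soil group D → CN(II) = 93
CN(I) from CN(II)=93: (4.2·93)/(10 − 0.058·93) = 27900/329 ≈ 84.802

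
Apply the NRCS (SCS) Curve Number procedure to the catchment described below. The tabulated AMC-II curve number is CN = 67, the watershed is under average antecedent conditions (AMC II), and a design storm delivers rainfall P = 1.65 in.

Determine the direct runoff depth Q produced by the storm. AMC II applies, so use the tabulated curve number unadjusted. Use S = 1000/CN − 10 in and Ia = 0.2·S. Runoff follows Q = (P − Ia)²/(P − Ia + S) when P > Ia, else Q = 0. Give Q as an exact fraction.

CN(II) = 67; AMC II needs no correction.
Max retention: S = 1000/67 − 10 = 330/67 in (≈ 4.925 in)
Initial abstraction Ia = S/5 = (330/67)/5 = 66/67 ≈ 0.985 in
Since P=1.650 > Ia=0.985: effective rainfall P−Ia = 891/1340 in
Q: (891/1340)² ÷ (7491/1340) = 24057/304180 in (≈ 0.079 in)

Q = 24057/304180 in ≈ 0.079 in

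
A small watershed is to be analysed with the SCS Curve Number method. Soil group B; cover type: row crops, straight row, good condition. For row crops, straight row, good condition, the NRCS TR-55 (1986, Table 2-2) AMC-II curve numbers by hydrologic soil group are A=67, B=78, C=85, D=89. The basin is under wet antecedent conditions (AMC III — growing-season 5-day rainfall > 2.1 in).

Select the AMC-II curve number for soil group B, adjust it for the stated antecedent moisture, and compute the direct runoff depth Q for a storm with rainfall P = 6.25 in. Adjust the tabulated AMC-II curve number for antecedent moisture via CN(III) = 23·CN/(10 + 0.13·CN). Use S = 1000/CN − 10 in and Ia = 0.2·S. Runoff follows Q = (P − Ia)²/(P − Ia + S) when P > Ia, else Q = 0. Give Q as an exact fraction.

Q = 92837405/18618132 in ≈ 4.986 in

NRCS table: row crops, straight row, good condition, soil group B → CN(II) = 78
Wet (AMC III): CN(III) = 23·78/(10 + 0.13·78) = 1794/(1007/50) = 89700/1007 ≈ 89.076
Retention S: 1000/CN − 10 with CN=89.076 → S = 1100/897 ≈ 1.226 in
Initial abstraction Ia = S/5 = (1100/897)/5 = 220/897 ≈ 0.245 in
P − Ia = 6.250 − 0.245 = 21545/3588 ≈ 6.005 in (> 0, runoff occurs)
Runoff Q = (P−Ia)²/(P−Ia+S) = (6.005)²/(6.005+1.226) = 92837405/18618132 ≈ 4.986 in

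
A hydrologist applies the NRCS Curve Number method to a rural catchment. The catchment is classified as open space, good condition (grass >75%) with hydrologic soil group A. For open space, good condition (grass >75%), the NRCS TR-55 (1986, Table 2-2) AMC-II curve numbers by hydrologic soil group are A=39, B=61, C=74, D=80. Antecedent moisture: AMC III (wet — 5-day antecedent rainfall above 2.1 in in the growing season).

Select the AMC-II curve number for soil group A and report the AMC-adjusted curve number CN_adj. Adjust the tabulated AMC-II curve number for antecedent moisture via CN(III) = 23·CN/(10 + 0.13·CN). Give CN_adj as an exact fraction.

CN_adj = 89700/1507 ≈ 59.522

NRCS table: open space, good condition (grass >75%), soil group A → CN(II) = 39
Adjust CN=39 to AMC III: 23·39/(10 + 0.13·39) → 897 ÷ (1507/100) = 89700/1507 ≈ 59.522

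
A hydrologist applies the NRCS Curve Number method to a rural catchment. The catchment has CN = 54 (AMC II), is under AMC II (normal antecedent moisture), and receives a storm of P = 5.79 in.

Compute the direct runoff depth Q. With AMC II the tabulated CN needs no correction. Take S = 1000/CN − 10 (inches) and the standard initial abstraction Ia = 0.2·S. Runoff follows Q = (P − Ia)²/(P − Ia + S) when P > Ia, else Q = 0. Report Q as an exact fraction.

Q = 121727089/91889100 in ≈ 1.325 in

Average conditions: CN = 54 (no AMC adjustment).
S = 1000/54 − 10 = 230/27 in ≈ 8.519 in
Ia = 0.2·(230/27) = 46/27 in ≈ 1.704 in
Excess rainfall: 5.790 − 1.704 = 4.086 in; P > Ia so Q > 0
Q = (11033/2700)²/((11033/2700) + 230/27) = (121727089/7290000)/(34033/2700) = 121727089/91889100 in ≈ 1.325 in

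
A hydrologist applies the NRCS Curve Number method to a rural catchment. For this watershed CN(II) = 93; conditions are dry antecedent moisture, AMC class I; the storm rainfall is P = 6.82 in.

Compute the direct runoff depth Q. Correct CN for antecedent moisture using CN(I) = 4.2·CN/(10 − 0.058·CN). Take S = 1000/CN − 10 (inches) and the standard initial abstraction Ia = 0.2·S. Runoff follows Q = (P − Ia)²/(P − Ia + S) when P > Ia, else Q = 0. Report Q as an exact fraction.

Q = 8125039321/1606189050 in ≈ 5.059 in

Dry (AMC I): CN(I) = 4.2·93/(10 − 0.058·93) = (1953/5)/(2303/500) = 27900/329 ≈ 84.802
S = 1000/(27900/329) − 10 = 500/279 in ≈ 1.792 in
Ia = 0.2S: 0.2·1.792 = 0.358 in (exactly 100/279)
Since P=6.820 > Ia=0.358: effective rainfall P−Ia = 90139/13950 in
Runoff Q = (P−Ia)²/(P−Ia+S) = (6.462)²/(6.462+1.792) = 8125039321/1606189050 ≈ 5.059 in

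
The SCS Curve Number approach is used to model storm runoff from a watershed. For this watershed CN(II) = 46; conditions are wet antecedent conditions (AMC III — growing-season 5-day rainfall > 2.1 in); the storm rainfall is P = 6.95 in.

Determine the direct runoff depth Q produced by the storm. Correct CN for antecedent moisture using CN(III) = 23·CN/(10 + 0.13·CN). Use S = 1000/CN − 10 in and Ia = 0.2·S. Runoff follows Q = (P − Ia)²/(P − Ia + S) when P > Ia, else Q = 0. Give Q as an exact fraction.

Wet (AMC III): CN(III) = 23·46/(10 + 0.13·46) = 1058/(799/50) = 52900/799 ≈ 66.208
Retention S: 1000/CN − 10 with CN=66.208 → S = 2700/529 ≈ 5.104 in
Ia = 0.2·(2700/529) = 540/529 in ≈ 1.021 in
Excess rainfall: 6.950 − 1.021 = 5.929 in; P > Ia so Q > 0
Runoff Q = (P−Ia)²/(P−Ia+S) = (5.929)²/(5.929+5.104) = 3935178361/1235013980 ≈ 3.186 in

Q = 3935178361/1235013980 in ≈ 3.186 in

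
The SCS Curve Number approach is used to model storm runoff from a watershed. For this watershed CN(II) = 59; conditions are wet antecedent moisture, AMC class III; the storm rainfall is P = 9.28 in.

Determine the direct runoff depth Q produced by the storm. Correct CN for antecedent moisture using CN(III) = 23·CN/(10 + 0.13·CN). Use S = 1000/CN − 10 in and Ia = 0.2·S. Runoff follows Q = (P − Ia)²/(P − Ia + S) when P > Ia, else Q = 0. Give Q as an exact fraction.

CN(III) from CN(II)=59: (23·59)/(10 + 0.13·59) = 135700/1767 ≈ 76.797
S = 1000/(135700/1767) − 10 = 4100/1357 in ≈ 3.021 in
Ia = 0.2S: 0.2·3.021 = 0.604 in (exactly 820/1357)
Excess rainfall: 9.280 − 0.604 = 8.676 in; P > Ia so Q > 0
Q = (294324/33925)²/((294324/33925) + 4100/1357) = (86626616976/1150905625)/(396824/33925) = 10828327122/1682781775 in ≈ 6.435 in

Q = 10828327122/1682781775 in ≈ 6.435 in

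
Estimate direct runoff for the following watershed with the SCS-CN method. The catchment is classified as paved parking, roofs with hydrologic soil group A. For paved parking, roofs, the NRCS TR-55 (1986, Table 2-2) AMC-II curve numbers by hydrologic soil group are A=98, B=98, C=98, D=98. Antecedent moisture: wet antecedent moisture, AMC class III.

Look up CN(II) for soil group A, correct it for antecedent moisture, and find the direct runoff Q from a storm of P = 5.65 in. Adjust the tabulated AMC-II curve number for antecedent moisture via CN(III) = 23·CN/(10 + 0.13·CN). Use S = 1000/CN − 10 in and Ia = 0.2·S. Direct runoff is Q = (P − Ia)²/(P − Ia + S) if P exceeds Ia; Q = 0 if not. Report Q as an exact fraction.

NRCS table: paved parking, roofs, soil group A → CN(II) = 98
CN(III) from CN(II)=98: (23·98)/(10 + 0.13·98) = 112700/1137 ≈ 99.120
Max retention: S = 1000/(112700/1137) − 10 = 100/1127 in (≈ 0.089 in)
Ia = 0.2·(100/1127) = 20/1127 in ≈ 0.018 in
P − Ia = 5.650 − 0.018 = 126951/22540 ≈ 5.632 in (> 0, runoff occurs)
Runoff Q = (P−Ia)²/(P−Ia+S) = (5.632)²/(5.632+0.089) = 16116556401/2906555540 ≈ 5.545 in

Q = 16116556401/2906555540 in ≈ 5.545 in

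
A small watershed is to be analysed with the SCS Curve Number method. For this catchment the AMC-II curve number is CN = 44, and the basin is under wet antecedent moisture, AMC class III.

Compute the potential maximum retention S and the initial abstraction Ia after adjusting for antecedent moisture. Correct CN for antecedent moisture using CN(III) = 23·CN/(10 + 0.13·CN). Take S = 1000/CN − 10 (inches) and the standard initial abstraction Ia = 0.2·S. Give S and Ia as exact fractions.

S = 1400/253 in ≈ 5.534 in; Ia = 280/253 in ≈ 1.107 in

Wet (AMC III): CN(III) = 23·44/(10 + 0.13·44) = 1012/(393/25) = 25300/393 ≈ 64.377
S = 1000/(25300/393) − 10 = 1400/253 in ≈ 5.534 in
Ia = 0.2·(1400/253) = 280/253 in ≈ 1.107 in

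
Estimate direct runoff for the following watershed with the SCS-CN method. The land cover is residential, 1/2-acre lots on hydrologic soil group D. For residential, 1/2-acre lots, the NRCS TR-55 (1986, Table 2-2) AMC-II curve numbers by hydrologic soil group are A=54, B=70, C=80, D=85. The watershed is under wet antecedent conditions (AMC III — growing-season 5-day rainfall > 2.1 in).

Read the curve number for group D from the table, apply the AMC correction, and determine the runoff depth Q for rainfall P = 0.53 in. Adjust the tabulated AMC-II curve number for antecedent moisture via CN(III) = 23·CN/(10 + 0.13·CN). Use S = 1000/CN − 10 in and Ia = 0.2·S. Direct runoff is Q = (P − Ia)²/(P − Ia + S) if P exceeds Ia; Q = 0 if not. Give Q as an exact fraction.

Q = 216766729/1748669300 in ≈ 0.124 in

NRCS table: residential, 1/2-acre lots, soil group D → CN(II) = 85
Adjust CN=85 to AMC III: 23·85/(10 + 0.13·85) → 1955 ÷ (421/20) = 39100/421 ≈ 92.874
Retention S: 1000/CN − 10 with CN=92.874 → S = 300/391 ≈ 0.767 in
Ia = 0.2·(300/391) = 60/391 in ≈ 0.153 in
Excess rainfall: 0.530 − 0.153 = 0.377 in; P > Ia so Q > 0
Runoff Q = (P−Ia)²/(P−Ia+S) = (0.377)²/(0.377+0.767) = 216766729/1748669300 ≈ 0.124 in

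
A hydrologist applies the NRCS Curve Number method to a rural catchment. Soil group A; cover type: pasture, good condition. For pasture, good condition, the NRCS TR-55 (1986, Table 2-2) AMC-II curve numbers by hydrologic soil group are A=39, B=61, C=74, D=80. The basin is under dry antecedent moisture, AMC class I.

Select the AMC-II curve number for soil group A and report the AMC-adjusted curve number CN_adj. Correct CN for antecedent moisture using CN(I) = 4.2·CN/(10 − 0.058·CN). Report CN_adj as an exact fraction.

CN_adj = 81900/3869 ≈ 21.168

NRCS table: pasture, good condition, soil group A → CN(II) = 39
CN(I) from CN(II)=39: (4.2·39)/(10 − 0.058·39) = 81900/3869 ≈ 21.168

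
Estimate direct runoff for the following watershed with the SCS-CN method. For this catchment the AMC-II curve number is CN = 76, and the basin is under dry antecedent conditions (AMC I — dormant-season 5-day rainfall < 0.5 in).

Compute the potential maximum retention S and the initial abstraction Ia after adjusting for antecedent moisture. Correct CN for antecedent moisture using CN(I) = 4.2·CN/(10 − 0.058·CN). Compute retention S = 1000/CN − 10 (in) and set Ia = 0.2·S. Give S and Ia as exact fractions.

S = 1000/133 in ≈ 7.519 in; Ia = 200/133 in ≈ 1.504 in

Adjust CN=76 to AMC I: 4.2·76/(10 − 0.058·76) → (1596/5) ÷ (699/125) = 13300/233 ≈ 57.082
S = 1000/(13300/233) − 10 = 1000/133 in ≈ 7.519 in
Ia = 0.2·(1000/133) = 200/133 in ≈ 1.504 in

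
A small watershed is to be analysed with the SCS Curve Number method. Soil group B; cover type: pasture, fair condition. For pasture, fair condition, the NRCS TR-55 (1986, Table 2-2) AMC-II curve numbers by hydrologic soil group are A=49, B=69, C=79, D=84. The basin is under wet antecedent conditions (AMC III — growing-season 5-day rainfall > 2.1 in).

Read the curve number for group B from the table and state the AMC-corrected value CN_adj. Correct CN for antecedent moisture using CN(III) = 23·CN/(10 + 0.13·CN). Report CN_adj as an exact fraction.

CN_adj = 158700/1897 ≈ 83.658

NRCS table: pasture, fair condition, soil group B → CN(II) = 69
Wet (AMC III): CN(III) = 23·69/(10 + 0.13·69) = 1587/(1897/100) = 158700/1897 ≈ 83.658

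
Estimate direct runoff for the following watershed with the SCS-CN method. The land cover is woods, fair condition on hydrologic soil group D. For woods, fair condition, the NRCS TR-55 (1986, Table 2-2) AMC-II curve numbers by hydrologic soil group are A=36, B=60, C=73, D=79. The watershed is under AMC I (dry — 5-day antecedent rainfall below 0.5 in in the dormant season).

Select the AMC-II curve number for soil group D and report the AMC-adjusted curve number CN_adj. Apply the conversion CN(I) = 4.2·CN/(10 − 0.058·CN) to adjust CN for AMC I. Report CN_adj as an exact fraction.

CN_adj = 7900/129 ≈ 61.240

NRCS table: woods, fair condition, soil group D → CN(II) = 79
CN(I) from CN(II)=79: (4.2·79)/(10 − 0.058·79) = 7900/129 ≈ 61.240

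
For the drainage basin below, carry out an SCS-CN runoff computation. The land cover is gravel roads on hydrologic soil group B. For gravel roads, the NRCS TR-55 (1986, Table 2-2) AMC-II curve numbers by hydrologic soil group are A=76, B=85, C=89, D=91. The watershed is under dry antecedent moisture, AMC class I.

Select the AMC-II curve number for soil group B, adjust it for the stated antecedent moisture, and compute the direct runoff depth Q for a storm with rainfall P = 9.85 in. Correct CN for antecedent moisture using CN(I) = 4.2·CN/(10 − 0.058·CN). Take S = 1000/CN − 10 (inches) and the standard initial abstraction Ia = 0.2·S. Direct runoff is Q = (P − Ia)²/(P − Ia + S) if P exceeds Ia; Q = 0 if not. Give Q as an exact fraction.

NRCS table: gravel roads, soil group B → CN(II) = 85
CN(I) from CN(II)=85: (4.2·85)/(10 − 0.058·85) = 11900/169 ≈ 70.414
Max retention: S = 1000/(11900/169) − 10 = 500/119 in (≈ 4.202 in)
Ia = 0.2S: 0.2·4.202 = 0.840 in (exactly 100/119)
Excess rainfall: 9.850 − 0.840 = 9.010 in; P > Ia so Q > 0
Runoff Q = (P−Ia)²/(P−Ia+S) = (9.010)²/(9.010+4.202) = 459802249/74834340 ≈ 6.144 in

Q = 459802249/74834340 in ≈ 6.144 in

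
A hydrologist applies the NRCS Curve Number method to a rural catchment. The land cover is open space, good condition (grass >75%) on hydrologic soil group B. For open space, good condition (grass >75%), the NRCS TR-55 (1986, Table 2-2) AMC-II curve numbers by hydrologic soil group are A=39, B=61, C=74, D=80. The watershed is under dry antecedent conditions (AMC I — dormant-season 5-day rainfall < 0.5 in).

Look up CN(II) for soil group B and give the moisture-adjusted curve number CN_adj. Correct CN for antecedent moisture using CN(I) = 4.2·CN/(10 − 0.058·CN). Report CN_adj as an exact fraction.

CN_adj = 42700/1077 ≈ 39.647

NRCS table: open space, good condition (grass >75%), soil group B → CN(II) = 61
CN(I) from CN(II)=61: (4.2·61)/(10 − 0.058·61) = 42700/1077 ≈ 39.647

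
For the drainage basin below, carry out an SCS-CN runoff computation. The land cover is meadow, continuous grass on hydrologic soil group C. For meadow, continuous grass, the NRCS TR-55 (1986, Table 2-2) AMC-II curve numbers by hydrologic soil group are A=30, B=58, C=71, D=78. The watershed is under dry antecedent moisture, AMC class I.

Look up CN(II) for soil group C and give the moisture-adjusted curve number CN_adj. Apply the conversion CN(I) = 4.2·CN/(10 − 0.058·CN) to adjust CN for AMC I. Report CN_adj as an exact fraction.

CN_adj = 149100/2941 ≈ 50.697

NRCS table: meadow, continuous grass, soil group C → CN(II) = 71
Dry (AMC I): CN(I) = 4.2·71/(10 − 0.058·71) = (1491/5)/(2941/500) = 149100/2941 ≈ 50.697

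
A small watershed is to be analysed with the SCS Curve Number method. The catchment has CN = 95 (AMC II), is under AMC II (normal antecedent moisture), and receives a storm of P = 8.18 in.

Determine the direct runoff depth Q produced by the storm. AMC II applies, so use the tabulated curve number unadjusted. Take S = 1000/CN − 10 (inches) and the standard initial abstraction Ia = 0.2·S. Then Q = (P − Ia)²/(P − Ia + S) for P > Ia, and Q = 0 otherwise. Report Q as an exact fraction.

Average conditions: CN = 95 (no AMC adjustment).
Max retention: S = 1000/95 − 10 = 10/19 in (≈ 0.526 in)
Ia = 0.2·(10/19) = 2/19 in ≈ 0.105 in
P − Ia = 8.180 − 0.105 = 7671/950 ≈ 8.075 in (> 0, runoff occurs)
Q: (7671/950)² ÷ (8171/950) = 58844241/7762450 in (≈ 7.581 in)

Q = 58844241/7762450 in ≈ 7.581 in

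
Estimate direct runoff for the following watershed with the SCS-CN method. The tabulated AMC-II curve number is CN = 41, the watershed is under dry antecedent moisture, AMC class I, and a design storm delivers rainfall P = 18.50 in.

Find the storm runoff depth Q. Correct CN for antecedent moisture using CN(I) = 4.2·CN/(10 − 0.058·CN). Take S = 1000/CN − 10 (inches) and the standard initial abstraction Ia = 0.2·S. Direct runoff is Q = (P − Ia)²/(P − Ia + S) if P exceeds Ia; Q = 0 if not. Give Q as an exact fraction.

Q = 402283249/136136154 in ≈ 2.955 in

Adjust CN=41 to AMC I: 4.2·41/(10 − 0.058·41) → (861/5) ÷ (3811/500) = 86100/3811 ≈ 22.592
Retention S: 1000/CN − 10 with CN=22.592 → S = 29500/861 ≈ 34.262 in
Ia = 0.2·(29500/861) = 5900/861 in ≈ 6.852 in
Since P=18.500 > Ia=6.852: effective rainfall P−Ia = 20057/1722 in
Q = (20057/1722)²/((20057/1722) + 29500/861) = (402283249/2965284)/(79057/1722) = 402283249/136136154 in ≈ 2.955 in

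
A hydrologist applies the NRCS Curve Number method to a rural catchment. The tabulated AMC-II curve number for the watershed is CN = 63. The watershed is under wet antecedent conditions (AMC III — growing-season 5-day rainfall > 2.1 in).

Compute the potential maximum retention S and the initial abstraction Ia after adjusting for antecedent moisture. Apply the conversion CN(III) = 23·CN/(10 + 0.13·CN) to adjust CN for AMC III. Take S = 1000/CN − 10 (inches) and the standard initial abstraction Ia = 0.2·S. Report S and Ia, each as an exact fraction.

Wet (AMC III): CN(III) = 23·63/(10 + 0.13·63) = 1449/(1819/100) = 144900/1819 ≈ 79.659
Retention S: 1000/CN − 10 with CN=79.659 → S = 3700/1449 ≈ 2.553 in
Ia = 0.2S: 0.2·2.553 = 0.511 in (exactly 740/1449)

S = 3700/1449 in ≈ 2.553 in; Ia = 740/1449 in ≈ 0.511 in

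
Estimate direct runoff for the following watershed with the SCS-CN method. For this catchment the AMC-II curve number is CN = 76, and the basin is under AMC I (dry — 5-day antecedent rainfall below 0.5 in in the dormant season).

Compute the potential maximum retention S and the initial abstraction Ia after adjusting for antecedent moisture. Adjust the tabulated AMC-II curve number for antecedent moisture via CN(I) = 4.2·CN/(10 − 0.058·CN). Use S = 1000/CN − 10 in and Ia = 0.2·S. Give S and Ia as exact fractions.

S = 1000/133 in ≈ 7.519 in; Ia = 200/133 in ≈ 1.504 in

Dry (AMC I): CN(I) = 4.2·76/(10 − 0.058·76) = (1596/5)/(699/125) = 13300/233 ≈ 57.082
Max retention: S = 1000/(13300/233) − 10 = 1000/133 in (≈ 7.519 in)
Initial abstraction Ia = S/5 = (1000/133)/5 = 200/133 ≈ 1.504 in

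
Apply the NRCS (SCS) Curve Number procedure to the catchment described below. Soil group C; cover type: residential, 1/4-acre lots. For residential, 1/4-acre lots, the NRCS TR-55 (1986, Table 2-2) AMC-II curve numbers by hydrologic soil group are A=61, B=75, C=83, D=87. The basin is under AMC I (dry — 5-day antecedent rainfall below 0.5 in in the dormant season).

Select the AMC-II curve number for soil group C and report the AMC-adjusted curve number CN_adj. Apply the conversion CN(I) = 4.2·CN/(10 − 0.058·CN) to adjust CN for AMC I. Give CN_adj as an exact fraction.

NRCS table: residential, 1/4-acre lots, soil group C → CN(II) = 83
Adjust CN=83 to AMC I: 4.2·83/(10 − 0.058·83) → (1743/5) ÷ (2593/500) = 174300/2593 ≈ 67.219

CN_adj = 174300/2593 ≈ 67.219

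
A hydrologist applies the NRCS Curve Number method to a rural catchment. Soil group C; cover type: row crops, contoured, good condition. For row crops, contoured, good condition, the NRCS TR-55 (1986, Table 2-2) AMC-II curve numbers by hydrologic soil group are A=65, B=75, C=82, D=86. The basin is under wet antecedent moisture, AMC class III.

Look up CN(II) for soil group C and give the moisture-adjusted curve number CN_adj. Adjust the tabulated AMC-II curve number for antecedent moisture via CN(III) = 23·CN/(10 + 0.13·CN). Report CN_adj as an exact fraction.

CN_adj = 94300/1033 ≈ 91.288

NRCS table: row crops, contoured, good condition, soil group C → CN(II) = 82
CN(III) from CN(II)=82: (23·82)/(10 + 0.13·82) = 94300/1033 ≈ 91.288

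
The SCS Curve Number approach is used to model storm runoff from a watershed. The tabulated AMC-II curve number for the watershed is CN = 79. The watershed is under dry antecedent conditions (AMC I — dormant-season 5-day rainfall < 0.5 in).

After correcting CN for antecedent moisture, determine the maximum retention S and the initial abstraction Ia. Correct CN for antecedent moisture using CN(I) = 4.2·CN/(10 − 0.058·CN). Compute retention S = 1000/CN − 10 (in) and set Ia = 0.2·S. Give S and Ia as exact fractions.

CN(I) from CN(II)=79: (4.2·79)/(10 − 0.058·79) = 7900/129 ≈ 61.240
S = 1000/(7900/129) − 10 = 500/79 in ≈ 6.329 in
Initial abstraction Ia = S/5 = (500/79)/5 = 100/79 ≈ 1.266 in

S = 500/79 in ≈ 6.329 in; Ia = 100/79 in ≈ 1.266 in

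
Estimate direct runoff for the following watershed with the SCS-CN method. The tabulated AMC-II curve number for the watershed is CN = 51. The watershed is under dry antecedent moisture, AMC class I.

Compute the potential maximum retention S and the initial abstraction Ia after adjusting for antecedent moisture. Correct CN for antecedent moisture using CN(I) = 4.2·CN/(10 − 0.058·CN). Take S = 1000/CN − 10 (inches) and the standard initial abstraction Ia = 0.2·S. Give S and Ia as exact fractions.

CN(I) from CN(II)=51: (4.2·51)/(10 − 0.058·51) = 15300/503 ≈ 30.417
Max retention: S = 1000/(15300/503) − 10 = 3500/153 in (≈ 22.876 in)
Ia = 0.2S: 0.2·22.876 = 4.575 in (exactly 700/153)

S = 3500/153 in ≈ 22.876 in; Ia = 700/153 in ≈ 4.575 in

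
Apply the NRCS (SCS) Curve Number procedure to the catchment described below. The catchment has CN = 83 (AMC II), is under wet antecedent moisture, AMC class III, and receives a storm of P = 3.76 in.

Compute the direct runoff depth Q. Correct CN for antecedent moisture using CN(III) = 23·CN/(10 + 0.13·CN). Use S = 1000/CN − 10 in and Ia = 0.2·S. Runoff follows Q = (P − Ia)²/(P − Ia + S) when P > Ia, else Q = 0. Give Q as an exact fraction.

Adjust CN=83 to AMC III: 23·83/(10 + 0.13·83) → 1909 ÷ (2079/100) = 190900/2079 ≈ 91.823
Retention S: 1000/CN − 10 with CN=91.823 → S = 1700/1909 ≈ 0.891 in
Ia = 0.2·(1700/1909) = 340/1909 in ≈ 0.178 in
Since P=3.760 > Ia=0.178: effective rainfall P−Ia = 170946/47725 in
Runoff Q = (P−Ia)²/(P−Ia+S) = (3.582)²/(3.582+0.891) = 14611267458/5093355175 ≈ 2.869 in

Q = 14611267458/5093355175 in ≈ 2.869 in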